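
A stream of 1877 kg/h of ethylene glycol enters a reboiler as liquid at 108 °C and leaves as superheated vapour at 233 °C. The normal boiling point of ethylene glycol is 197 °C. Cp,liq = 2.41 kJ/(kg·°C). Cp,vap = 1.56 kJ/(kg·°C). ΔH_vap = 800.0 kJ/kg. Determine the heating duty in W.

liquid 108→197 °C: 214.49 kJ/kg
vaporisation at 197 °C: 800 kJ/kg
vapour 197→233 °C: 56.16 kJ/kg
Δh = 214.49 + 800 + 56.16 = 1070.7 kJ/kg
Q = ṁ·Δh = 1877 kg/h × 1070.7 kJ/kg = 2.0096e+06 kJ/h
|Q| = 558.23 kW = 558230 W

Q = 558000 W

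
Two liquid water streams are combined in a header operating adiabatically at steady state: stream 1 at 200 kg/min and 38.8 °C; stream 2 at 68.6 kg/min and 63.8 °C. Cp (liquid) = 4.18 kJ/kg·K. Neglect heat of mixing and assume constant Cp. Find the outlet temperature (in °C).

No heat crosses the boundary, so H_out = H_in.
Σ ṁᵢCp,ᵢTᵢ = 200×4.18×38.8 + 68.6×4.18×63.8 = 50731
Σ ṁᵢCp,ᵢ = 200×4.18 + 68.6×4.18 = 1122.7
T_out = 50731 / 1122.7 = 45.185 °C

T_out = 45.2 °C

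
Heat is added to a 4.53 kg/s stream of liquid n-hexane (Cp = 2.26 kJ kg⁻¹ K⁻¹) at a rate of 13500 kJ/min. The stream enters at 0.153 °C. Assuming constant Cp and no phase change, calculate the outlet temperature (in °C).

Q = 13500 kJ/min = 225 kJ/s
ΔT = Q/(ṁ·Cp) = 225/(4.53×2.26) = 21.977 K
T_out = 0.153 + 21.977 = 22.13 °C

T_out = 22.1 °C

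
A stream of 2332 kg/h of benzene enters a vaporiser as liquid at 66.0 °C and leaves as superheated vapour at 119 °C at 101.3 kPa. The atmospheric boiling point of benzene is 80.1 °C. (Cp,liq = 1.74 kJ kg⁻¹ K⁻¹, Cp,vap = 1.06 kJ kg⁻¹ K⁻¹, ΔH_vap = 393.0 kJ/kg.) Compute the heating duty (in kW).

Q = 297 kW

liquid 66.0→80.1 °C: 24.534 kJ/kg
vaporisation at 80.1 °C: 393 kJ/kg
vapour 80.1→119 °C: 41.234 kJ/kg
Δh = 24.534 + 393 + 41.234 = 458.77 kJ/kg
Q = ṁ·Δh = 2332 kg/h × 458.77 kJ/kg = 1.0698e+06 kJ/h
|Q| = 297.18 kW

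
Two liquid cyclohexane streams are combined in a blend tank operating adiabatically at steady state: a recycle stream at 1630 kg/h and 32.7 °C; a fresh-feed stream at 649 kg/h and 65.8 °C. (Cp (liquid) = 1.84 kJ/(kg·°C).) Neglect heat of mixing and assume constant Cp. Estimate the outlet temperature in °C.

Adiabatic, steady state ⇒ Σ ṁᵢCp,ᵢ(T_out − Tᵢ) = 0
Σ ṁᵢCp,ᵢTᵢ = 1630×1.84×32.7 + 649×1.84×65.8 = 176650
Σ ṁᵢCp,ᵢ = 1630×1.84 + 649×1.84 = 4193.4
T_out = 176650 / 4193.4 = 42.126 °C

T_out = 42.1 °C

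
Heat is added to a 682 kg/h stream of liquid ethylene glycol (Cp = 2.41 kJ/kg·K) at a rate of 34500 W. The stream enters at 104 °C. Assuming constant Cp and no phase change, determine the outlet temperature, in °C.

Q = 34500 W = 124200 kJ/h
ΔT = Q/(ṁ·Cp) = 124200/(682×2.41) = 75.565 K
T_out = 104 + 75.565 = 179.56 °C

T_out = 180 °C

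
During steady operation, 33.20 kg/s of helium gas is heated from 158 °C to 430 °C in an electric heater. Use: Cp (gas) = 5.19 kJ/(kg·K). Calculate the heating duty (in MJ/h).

Q = ṁ·Cp·ΔT = 33.20 × 5.19 × (430 − 158) = 46868 kJ/s
Heating duty = 168720 MJ/h

Q = 169000 MJ/h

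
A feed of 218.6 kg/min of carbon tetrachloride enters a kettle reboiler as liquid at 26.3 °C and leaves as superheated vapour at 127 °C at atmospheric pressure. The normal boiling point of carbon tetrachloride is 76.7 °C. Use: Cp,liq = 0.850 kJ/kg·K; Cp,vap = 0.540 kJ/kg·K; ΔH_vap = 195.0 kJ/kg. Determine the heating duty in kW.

liquid 26.3→76.7 °C: 42.84 kJ/kg
vaporisation at 76.7 °C: 195 kJ/kg
vapour 76.7→127 °C: 27.162 kJ/kg
Δh = 42.84 + 195 + 27.162 = 265 kJ/kg
Q = ṁ·Δh = 218.6 kg/min × 265 kJ/kg = 57929 kJ/min
|Q| = 965.49 kW

Q = 965 kW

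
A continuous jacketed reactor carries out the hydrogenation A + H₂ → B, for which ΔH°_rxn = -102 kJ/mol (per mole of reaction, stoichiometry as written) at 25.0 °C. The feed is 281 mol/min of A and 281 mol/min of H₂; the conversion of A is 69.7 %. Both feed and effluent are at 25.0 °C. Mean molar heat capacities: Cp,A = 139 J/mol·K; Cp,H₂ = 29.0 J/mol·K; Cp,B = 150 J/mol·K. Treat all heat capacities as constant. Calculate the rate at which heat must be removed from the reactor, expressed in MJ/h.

Extent of reaction ξ = 0.697 × 281 = 195.86 mol/min
Reaction term: ξ·ΔH°_rxn = 195.86 × -102 = -19977 kJ/min
Q = ΔH = -19977 kJ/min = -332.96 kW
Heat removed = 1198.6 MJ/h

Q_out = 1200 MJ/h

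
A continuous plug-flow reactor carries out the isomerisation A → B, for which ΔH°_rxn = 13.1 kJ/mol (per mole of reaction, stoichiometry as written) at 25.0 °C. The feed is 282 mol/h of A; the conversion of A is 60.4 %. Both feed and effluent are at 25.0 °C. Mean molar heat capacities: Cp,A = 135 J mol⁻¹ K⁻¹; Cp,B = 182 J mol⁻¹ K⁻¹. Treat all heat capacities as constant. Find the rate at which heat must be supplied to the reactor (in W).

Q_in = 620 W

Extent of reaction ξ = 0.604 × 282 = 170.33 mol/h
Reaction term: ξ·ΔH°_rxn = 170.33 × 13.1 = 2231.3 kJ/h
Q = ΔH = 2231.3 kJ/h = 0.6198 kW
Heat supplied = 619.8 W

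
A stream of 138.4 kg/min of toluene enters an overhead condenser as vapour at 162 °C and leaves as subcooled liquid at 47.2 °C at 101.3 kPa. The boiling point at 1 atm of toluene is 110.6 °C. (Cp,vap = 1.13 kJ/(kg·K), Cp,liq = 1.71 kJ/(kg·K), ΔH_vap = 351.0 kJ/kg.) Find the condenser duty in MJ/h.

Q_c = 4300 MJ/h

vapour 162→110.6 °C: -58.082 kJ/kg
condensation at 110.6 °C: -351 kJ/kg
liquid 110.6→47.2 °C: -108.41 kJ/kg
Δh = -58.082 + -351 + -108.41 = -517.5 kJ/kg
Q = ṁ·Δh = 138.4 kg/min × -517.5 kJ/kg = -71621 kJ/min
|Q| = 1193.7 kW = 4297.3 MJ/h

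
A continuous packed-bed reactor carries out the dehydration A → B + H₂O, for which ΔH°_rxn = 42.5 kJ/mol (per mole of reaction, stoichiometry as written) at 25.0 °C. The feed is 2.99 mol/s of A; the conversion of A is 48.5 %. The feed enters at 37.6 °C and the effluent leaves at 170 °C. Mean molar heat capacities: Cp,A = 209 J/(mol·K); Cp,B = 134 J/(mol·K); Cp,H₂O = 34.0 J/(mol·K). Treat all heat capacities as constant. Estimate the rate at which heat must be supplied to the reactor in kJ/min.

Extent of reaction ξ = 0.485 × 2.99 = 1.4502 mol/s
Reaction term: ξ·ΔH°_rxn = 1.4502 × 42.5 = 61.631 kJ/s
Sensible, feed 37.6→25 °C: -7.8739 kJ/s
Outlet flows (mol/s): A 1.5399, B 1.4502, H₂O 1.4502
Sensible, products 25→170 °C: 81.991 kJ/s
Q = ΔH = 135.75 kJ/s = 135.75 kW
Heat supplied = 8144.9 kJ/min

Q_in = 8140 kJ/min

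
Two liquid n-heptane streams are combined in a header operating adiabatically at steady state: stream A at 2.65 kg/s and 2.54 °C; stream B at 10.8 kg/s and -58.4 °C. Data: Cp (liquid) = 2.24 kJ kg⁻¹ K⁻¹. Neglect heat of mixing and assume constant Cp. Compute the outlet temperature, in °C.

Adiabatic, steady state ⇒ Σ ṁᵢCp,ᵢ(T_out − Tᵢ) = 0
Σ ṁᵢCp,ᵢTᵢ = 2.65×2.24×2.54 + 10.8×2.24×-58.4 = -1397.7
Σ ṁᵢCp,ᵢ = 2.65×2.24 + 10.8×2.24 = 30.128
T_out = -1397.7 / 30.128 = -46.393 °C

T_out = -46.4 °C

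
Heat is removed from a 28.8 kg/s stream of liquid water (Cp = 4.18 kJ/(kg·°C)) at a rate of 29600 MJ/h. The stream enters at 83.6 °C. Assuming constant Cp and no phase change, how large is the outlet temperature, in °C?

Q = 29600 MJ/h = 8222.2 kJ/s
ΔT = Q/(ṁ·Cp) = 8222.2/(28.8×4.18) = 68.3 K
T_out = 83.6 − 68.3 = 15.3 °C

T_out = 15.3 °C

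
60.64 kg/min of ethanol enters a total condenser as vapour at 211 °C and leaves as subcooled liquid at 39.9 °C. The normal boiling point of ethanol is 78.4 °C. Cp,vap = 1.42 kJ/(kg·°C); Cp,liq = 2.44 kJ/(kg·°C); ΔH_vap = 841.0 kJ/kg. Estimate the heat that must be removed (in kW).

vapour 211→78.4 °C: -188.29 kJ/kg
condensation at 78.4 °C: -841 kJ/kg
liquid 78.4→39.9 °C: -93.94 kJ/kg
Δh = -188.29 + -841 + -93.94 = -1123.2 kJ/kg
Q = ṁ·Δh = 60.64 kg/min × -1123.2 kJ/kg = -68113 kJ/min
|Q| = 1135.2 kW

Q_c = 1140 kW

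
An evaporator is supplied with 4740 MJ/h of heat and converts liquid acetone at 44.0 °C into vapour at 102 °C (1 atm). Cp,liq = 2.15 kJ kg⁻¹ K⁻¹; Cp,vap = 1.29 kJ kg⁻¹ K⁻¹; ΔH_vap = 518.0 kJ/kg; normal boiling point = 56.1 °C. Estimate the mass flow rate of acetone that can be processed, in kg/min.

ṁ = 131 kg/min

Δh = 2.15×(56.1−44.0) + 518.0 + 1.29×(102−56.1) = 603.23 kJ/kg
Q = 4740 MJ/h = 1316.7 kJ/s = 79000 kJ/min
ṁ = Q/Δh = 79000 / 603.23 = 130.96 kg/min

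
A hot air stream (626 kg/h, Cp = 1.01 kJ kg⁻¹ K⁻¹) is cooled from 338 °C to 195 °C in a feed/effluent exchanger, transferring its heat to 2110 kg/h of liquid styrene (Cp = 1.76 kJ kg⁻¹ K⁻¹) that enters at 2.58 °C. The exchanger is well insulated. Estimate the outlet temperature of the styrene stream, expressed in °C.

T_c,out = 26.9 °C

Heat released by hot stream: Q = 626 × 1.01 × (338 − 195) = 90413 kJ/h
Energy balance on cold side (adiabatic exchanger): Q = ṁ_c·Cp_c·(T_c,out − T_c,in)
T_c,out = 2.58 + 90413/(2110 × 1.76) = 26.927 °C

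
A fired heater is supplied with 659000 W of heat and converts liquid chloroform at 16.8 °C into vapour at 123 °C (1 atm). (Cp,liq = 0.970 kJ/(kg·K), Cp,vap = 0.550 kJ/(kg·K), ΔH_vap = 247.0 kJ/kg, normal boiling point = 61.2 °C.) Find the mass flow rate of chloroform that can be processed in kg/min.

ṁ = 122 kg/min

Δh = 0.970×(61.2−16.8) + 247.0 + 0.550×(123−61.2) = 324.06 kJ/kg
Q = 659000 W = 659 kJ/s = 39540 kJ/min
ṁ = Q/Δh = 39540 / 324.06 = 122.02 kg/min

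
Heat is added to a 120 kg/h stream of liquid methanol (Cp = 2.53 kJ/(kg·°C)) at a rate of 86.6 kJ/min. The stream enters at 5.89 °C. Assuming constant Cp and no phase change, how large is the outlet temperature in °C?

T_out = 23.0 °C

Q = 86.6 kJ/min = 5196 kJ/h
ΔT = Q/(ṁ·Cp) = 5196/(120×2.53) = 17.115 K
T_out = 5.89 + 17.115 = 23.005 °C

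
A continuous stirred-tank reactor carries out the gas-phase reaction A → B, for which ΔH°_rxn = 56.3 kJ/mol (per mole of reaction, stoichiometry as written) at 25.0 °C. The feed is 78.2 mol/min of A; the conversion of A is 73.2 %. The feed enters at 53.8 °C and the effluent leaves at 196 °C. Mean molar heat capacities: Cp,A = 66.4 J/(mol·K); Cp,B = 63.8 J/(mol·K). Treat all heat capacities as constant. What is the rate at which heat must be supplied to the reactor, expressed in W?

Extent of reaction ξ = 0.732 × 78.2 = 57.242 mol/min
Reaction term: ξ·ΔH°_rxn = 57.242 × 56.3 = 3222.7 kJ/min
Sensible, feed 53.8→25 °C: -149.54 kJ/min
Outlet flows (mol/min): A 20.958, B 57.242
Sensible, products 25→196 °C: 862.46 kJ/min
Q = ΔH = 3935.7 kJ/min = 65.594 kW
Heat supplied = 65594 W

Q_in = 65600 W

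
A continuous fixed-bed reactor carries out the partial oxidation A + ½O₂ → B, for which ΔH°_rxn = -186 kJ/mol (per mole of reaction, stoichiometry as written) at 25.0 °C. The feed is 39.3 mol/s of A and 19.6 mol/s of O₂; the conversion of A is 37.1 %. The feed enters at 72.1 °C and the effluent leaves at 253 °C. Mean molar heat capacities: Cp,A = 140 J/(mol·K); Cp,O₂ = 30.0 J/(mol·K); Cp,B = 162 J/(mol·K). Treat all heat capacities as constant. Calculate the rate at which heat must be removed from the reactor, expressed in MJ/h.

Extent of reaction ξ = 0.371 × 39.3 = 14.58 mol/s
Reaction term: ξ·ΔH°_rxn = 14.58 × -186 = -2711.9 kJ/s
Sensible, feed 72.1→25 °C: -286.84 kJ/s
Outlet flows (mol/s): A 24.72, O₂ 12.31, B 14.58
Sensible, products 25→253 °C: 1411.8 kJ/s
Q = ΔH = -1587 kJ/s = -1587 kW
Heat removed = 5713.1 MJ/h

Q_out = 5710 MJ/h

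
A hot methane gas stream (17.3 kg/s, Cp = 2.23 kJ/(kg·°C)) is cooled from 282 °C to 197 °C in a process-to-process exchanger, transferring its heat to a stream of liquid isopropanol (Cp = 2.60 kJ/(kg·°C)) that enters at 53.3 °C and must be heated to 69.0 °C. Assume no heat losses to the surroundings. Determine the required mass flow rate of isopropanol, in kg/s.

Heat released by hot stream: Q = 17.3 × 2.23 × (282 − 197) = 3279.2 kJ/s
Energy balance on cold side (adiabatic exchanger): Q = ṁ_c·Cp_c·(T_c,out − T_c,in)
ṁ_c = 3279.2 / [2.60 × (69.0 − 53.3)] = 80.334 kg/s

ṁ_c = 80.3 kg/s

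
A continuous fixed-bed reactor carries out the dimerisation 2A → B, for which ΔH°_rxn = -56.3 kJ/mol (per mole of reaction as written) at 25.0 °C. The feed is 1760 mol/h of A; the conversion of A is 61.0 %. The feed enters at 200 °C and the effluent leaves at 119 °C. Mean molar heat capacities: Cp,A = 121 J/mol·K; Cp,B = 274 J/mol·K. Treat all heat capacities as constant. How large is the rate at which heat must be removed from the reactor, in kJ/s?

Extent of reaction ξ = 0.610 × 1760 / 2 = 536.8 mol/h
Reaction term: ξ·ΔH°_rxn = 536.8 × -56.3 = -30222 kJ/h
Sensible, feed 200→25 °C: -37268 kJ/h
Outlet flows (mol/h): A 686.4, B 536.8
Sensible, products 25→119 °C: 21633 kJ/h
Q = ΔH = -45857 kJ/h = -12.738 kW
Heat removed = 12.738 kJ/s

Q_out = 12.7 kJ/s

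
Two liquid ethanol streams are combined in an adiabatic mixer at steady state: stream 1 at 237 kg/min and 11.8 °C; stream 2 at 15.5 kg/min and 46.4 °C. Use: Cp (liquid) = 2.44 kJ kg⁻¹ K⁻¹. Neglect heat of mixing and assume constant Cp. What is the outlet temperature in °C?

No heat crosses the boundary, so H_out = H_in.
Σ ṁᵢCp,ᵢTᵢ = 237×2.44×11.8 + 15.5×2.44×46.4 = 8578.6
Σ ṁᵢCp,ᵢ = 237×2.44 + 15.5×2.44 = 616.1
T_out = 8578.6 / 616.1 = 13.924 °C

T_out = 13.9 °C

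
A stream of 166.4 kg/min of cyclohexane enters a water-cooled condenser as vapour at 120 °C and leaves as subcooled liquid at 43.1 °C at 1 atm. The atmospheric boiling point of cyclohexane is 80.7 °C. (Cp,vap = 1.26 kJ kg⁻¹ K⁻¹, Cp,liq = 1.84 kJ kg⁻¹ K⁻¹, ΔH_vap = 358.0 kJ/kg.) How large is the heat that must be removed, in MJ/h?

Q_c = 4760 MJ/h

vapour 120→80.7 °C: -49.518 kJ/kg
condensation at 80.7 °C: -358 kJ/kg
liquid 80.7→43.1 °C: -69.184 kJ/kg
Δh = -49.518 + -358 + -69.184 = -476.7 kJ/kg
Q = ṁ·Δh = 166.4 kg/min × -476.7 kJ/kg = -79323 kJ/min
|Q| = 1322.1 kW = 4759.4 MJ/h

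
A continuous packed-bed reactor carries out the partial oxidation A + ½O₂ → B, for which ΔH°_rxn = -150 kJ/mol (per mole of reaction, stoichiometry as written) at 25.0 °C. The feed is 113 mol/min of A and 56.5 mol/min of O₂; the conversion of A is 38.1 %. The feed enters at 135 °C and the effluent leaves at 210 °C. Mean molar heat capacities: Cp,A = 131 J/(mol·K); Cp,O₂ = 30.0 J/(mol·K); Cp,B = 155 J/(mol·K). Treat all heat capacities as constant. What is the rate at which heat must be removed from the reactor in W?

Q_out = 85800 W

Extent of reaction ξ = 0.381 × 113 = 43.053 mol/min
Reaction term: ξ·ΔH°_rxn = 43.053 × -150 = -6457.9 kJ/min
Sensible, feed 135→25 °C: -1814.8 kJ/min
Outlet flows (mol/min): A 69.947, O₂ 34.974, B 43.053
Sensible, products 25→210 °C: 3123.8 kJ/min
Q = ΔH = -5148.9 kJ/min = -85.815 kW
Heat removed = 85815 W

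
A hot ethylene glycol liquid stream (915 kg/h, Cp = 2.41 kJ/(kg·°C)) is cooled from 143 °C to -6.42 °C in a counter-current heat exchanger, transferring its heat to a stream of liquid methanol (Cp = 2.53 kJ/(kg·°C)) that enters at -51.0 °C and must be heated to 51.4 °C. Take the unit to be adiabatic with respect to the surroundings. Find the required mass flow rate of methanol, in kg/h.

Heat released by hot stream: Q = 915 × 2.41 × (143 − -6.42) = 329490 kJ/h
Energy balance on cold side (adiabatic exchanger): Q = ṁ_c·Cp_c·(T_c,out − T_c,in)
ṁ_c = 329490 / [2.53 × (51.4 − -51.0)] = 1271.8 kg/h

ṁ_c = 1270 kg/h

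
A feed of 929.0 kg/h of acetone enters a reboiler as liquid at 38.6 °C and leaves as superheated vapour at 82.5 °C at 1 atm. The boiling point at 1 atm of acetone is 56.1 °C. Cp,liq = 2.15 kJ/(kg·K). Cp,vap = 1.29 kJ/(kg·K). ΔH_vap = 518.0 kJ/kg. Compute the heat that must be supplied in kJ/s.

liquid 38.6→56.1 °C: 37.625 kJ/kg
vaporisation at 56.1 °C: 518 kJ/kg
vapour 56.1→82.5 °C: 34.056 kJ/kg
Δh = 37.625 + 518 + 34.056 = 589.68 kJ/kg
Q = ṁ·Δh = 929.0 kg/h × 589.68 kJ/kg = 547810 kJ/h
|Q| = 152.17 kW

Q = 152 kJ/s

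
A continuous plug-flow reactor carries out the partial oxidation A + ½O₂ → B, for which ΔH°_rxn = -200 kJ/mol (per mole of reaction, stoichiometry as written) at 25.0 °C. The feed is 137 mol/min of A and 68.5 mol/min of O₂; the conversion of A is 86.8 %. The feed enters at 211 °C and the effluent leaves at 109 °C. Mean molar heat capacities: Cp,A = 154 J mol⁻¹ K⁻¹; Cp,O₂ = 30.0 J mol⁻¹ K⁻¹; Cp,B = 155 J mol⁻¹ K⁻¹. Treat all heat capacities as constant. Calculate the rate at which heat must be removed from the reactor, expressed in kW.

Extent of reaction ξ = 0.868 × 137 = 118.92 mol/min
Reaction term: ξ·ΔH°_rxn = 118.92 × -200 = -23783 kJ/min
Sensible, feed 211→25 °C: -4306.5 kJ/min
Outlet flows (mol/min): A 18.084, O₂ 9.042, B 118.92
Sensible, products 25→109 °C: 1805 kJ/min
Q = ΔH = -26285 kJ/min = -438.08 kW
Heat removed = 438.08 kW

Q_out = 438 kW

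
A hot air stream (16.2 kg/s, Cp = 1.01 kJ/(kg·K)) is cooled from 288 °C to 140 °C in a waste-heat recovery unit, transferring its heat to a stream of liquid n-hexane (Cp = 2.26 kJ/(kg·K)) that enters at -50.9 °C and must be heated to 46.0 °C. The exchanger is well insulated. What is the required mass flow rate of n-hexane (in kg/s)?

Heat released by hot stream: Q = 16.2 × 1.01 × (288 − 140) = 2421.6 kJ/s
Energy balance on cold side (adiabatic exchanger): Q = ṁ_c·Cp_c·(T_c,out − T_c,in)
ṁ_c = 2421.6 / [2.26 × (46.0 − -50.9)] = 11.058 kg/s

ṁ_c = 11.1 kg/s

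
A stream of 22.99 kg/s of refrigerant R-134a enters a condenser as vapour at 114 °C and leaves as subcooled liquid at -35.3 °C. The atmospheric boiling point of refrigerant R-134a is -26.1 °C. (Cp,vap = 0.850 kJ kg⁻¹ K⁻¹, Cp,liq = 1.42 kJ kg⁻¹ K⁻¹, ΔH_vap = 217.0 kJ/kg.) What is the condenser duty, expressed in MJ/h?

Q_c = 28900 MJ/h

vapour 114→-26.1 °C: -119.08 kJ/kg
condensation at -26.1 °C: -217 kJ/kg
liquid -26.1→-35.3 °C: -13.064 kJ/kg
Δh = -119.08 + -217 + -13.064 = -349.15 kJ/kg
Q = ṁ·Δh = 22.99 kg/s × -349.15 kJ/kg = -8026.9 kJ/s
|Q| = 8026.9 kW = 28897 MJ/h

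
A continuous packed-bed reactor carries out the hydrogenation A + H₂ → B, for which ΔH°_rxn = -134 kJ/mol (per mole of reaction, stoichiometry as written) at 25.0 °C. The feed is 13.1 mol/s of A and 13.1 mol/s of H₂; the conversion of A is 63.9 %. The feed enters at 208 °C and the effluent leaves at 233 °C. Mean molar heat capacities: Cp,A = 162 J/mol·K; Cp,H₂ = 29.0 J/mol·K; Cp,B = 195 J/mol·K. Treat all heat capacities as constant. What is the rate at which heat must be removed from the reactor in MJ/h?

Q_out = 3790 MJ/h

Extent of reaction ξ = 0.639 × 13.1 = 8.3709 mol/s
Reaction term: ξ·ΔH°_rxn = 8.3709 × -134 = -1121.7 kJ/s
Sensible, feed 208→25 °C: -457.88 kJ/s
Outlet flows (mol/s): A 4.7291, H₂ 4.7291, B 8.3709
Sensible, products 25→233 °C: 527.4 kJ/s
Q = ΔH = -1052.2 kJ/s = -1052.2 kW
Heat removed = 3787.9 MJ/h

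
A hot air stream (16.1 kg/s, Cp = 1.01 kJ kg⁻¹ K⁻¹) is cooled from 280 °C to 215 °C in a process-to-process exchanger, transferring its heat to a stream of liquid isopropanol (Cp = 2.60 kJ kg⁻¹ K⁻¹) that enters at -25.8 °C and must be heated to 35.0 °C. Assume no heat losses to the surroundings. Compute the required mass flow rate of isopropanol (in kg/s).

ṁ_c = 6.69 kg/s

Heat released by hot stream: Q = 16.1 × 1.01 × (280 − 215) = 1057 kJ/s
Energy balance on cold side (adiabatic exchanger): Q = ṁ_c·Cp_c·(T_c,out − T_c,in)
ṁ_c = 1057 / [2.60 × (35.0 − -25.8)] = 6.6863 kg/s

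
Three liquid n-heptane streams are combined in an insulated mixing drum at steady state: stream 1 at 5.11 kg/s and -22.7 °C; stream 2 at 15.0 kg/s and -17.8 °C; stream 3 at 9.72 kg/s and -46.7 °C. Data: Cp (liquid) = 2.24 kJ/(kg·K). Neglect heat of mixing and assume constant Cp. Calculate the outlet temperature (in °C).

T_out = -28.1 °C

Adiabatic, steady state ⇒ Σ ṁᵢCp,ᵢ(T_out − Tᵢ) = 0
Σ ṁᵢCp,ᵢTᵢ = 5.11×2.24×-22.7 + 15.0×2.24×-17.8 + 9.72×2.24×-46.7 = -1874.7
Σ ṁᵢCp,ᵢ = 5.11×2.24 + 15.0×2.24 + 9.72×2.24 = 66.819
T_out = -1874.7 / 66.819 = -28.056 °C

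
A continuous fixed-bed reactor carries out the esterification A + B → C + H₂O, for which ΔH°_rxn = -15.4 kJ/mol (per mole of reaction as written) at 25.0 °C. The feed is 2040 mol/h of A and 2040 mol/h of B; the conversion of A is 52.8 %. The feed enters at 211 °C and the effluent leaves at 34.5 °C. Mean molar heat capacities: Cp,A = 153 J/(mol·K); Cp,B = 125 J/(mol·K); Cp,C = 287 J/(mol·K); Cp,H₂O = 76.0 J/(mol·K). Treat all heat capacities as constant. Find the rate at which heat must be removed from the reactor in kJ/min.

Extent of reaction ξ = 0.528 × 2040 = 1077.1 mol/h
Reaction term: ξ·ΔH°_rxn = 1077.1 × -15.4 = -16588 kJ/h
Sensible, feed 211→25 °C: -105480 kJ/h
Outlet flows (mol/h): A 962.88, B 962.88, C 1077.1, H₂O 1077.1
Sensible, products 25→34.5 °C: 6257.4 kJ/h
Q = ΔH = -115810 kJ/h = -32.171 kW
Heat removed = 1930.2 kJ/min

Q_out = 1930 kJ/min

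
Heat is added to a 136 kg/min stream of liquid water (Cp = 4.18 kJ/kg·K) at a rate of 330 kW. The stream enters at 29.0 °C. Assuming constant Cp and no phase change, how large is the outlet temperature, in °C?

T_out = 63.8 °C

Q = 330 kW = 19800 kJ/min
ΔT = Q/(ṁ·Cp) = 19800/(136×4.18) = 34.83 K
T_out = 29.0 + 34.83 = 63.83 °C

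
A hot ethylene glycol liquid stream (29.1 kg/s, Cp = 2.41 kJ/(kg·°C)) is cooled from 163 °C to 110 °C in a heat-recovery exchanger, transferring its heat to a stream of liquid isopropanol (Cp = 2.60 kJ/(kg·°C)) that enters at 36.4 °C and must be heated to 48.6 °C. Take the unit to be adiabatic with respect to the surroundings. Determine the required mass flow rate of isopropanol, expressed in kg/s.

ṁ_c = 117 kg/s

Heat released by hot stream: Q = 29.1 × 2.41 × (163 − 110) = 3716.9 kJ/s
Energy balance on cold side (adiabatic exchanger): Q = ṁ_c·Cp_c·(T_c,out − T_c,in)
ṁ_c = 3716.9 / [2.60 × (48.6 − 36.4)] = 117.18 kg/s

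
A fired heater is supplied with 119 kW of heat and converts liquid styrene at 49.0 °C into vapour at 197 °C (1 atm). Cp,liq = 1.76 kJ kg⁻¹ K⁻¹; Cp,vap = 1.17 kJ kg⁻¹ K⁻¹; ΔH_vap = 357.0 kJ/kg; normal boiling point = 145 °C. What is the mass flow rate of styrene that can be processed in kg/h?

ṁ = 730 kg/h

Δh = 1.76×(145−49.0) + 357.0 + 1.17×(197−145) = 586.8 kJ/kg
Q = 119 kW = 119 kJ/s = 428400 kJ/h
ṁ = Q/Δh = 428400 / 586.8 = 730.06 kg/h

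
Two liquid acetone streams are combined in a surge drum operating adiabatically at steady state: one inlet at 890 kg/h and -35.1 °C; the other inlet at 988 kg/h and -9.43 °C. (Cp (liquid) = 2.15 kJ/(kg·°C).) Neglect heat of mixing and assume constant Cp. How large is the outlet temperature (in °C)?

T_out = -21.6 °C

Adiabatic, steady state ⇒ Σ ṁᵢCp,ᵢ(T_out − Tᵢ) = 0
T_out = Σ ṁᵢCp,ᵢTᵢ / Σ ṁᵢCp,ᵢ
      = -87195 / 4037.7 = -21.595 °C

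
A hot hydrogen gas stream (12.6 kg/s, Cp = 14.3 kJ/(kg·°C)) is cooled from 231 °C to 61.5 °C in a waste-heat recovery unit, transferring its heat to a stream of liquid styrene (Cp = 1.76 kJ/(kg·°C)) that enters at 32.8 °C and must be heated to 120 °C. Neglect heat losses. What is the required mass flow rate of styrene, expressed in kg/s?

ṁ_c = 199 kg/s

Heat released by hot stream: Q = 12.6 × 14.3 × (231 − 61.5) = 30541 kJ/s
Energy balance on cold side (adiabatic exchanger): Q = ṁ_c·Cp_c·(T_c,out − T_c,in)
ṁ_c = 30541 / [1.76 × (120 − 32.8)] = 199 kg/s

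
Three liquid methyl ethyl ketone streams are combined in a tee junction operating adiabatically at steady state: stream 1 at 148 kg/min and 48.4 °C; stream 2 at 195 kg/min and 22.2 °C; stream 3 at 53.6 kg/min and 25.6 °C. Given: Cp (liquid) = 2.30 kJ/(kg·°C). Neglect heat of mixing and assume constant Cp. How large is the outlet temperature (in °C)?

T_out = 32.4 °C

Energy balance with Q = 0: Σ ṁᵢCp,ᵢ(T_out − Tᵢ) = 0
T_out = Σ ṁᵢCp,ᵢTᵢ / Σ ṁᵢCp,ᵢ
      = 29588 / 912.18 = 32.437 °C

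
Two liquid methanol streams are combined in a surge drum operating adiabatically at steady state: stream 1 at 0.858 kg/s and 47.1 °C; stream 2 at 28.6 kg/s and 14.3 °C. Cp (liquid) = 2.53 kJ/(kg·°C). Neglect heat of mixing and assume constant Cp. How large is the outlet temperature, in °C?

T_out = 15.3 °C

Adiabatic, steady state ⇒ Σ ṁᵢCp,ᵢ(T_out − Tᵢ) = 0
Σ ṁᵢCp,ᵢTᵢ = 0.858×2.53×47.1 + 28.6×2.53×14.3 = 1137
Σ ṁᵢCp,ᵢ = 0.858×2.53 + 28.6×2.53 = 74.529
T_out = 1137 / 74.529 = 15.255 °C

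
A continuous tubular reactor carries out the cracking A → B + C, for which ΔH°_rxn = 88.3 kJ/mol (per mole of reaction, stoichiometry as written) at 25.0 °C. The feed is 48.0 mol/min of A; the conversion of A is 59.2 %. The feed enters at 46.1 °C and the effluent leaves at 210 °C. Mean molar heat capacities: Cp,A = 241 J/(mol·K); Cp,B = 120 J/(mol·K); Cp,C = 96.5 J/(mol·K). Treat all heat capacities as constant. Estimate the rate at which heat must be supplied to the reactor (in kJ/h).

Extent of reaction ξ = 0.592 × 48.0 = 28.416 mol/min
Reaction term: ξ·ΔH°_rxn = 28.416 × 88.3 = 2509.1 kJ/min
Sensible, feed 46.1→25 °C: -244.08 kJ/min
Outlet flows (mol/min): A 19.584, B 28.416, C 28.416
Sensible, products 25→210 °C: 2011.3 kJ/min
Q = ΔH = 4276.3 kJ/min = 71.272 kW
Heat supplied = 256580 kJ/h

Q_in = 257000 kJ/h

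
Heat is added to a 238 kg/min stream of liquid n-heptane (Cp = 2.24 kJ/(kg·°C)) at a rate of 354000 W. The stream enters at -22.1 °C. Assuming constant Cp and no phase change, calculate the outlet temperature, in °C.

T_out = 17.7 °C

Q = 354000 W = 21240 kJ/min
ΔT = Q/(ṁ·Cp) = 21240/(238×2.24) = 39.841 K
T_out = -22.1 + 39.841 = 17.741 °C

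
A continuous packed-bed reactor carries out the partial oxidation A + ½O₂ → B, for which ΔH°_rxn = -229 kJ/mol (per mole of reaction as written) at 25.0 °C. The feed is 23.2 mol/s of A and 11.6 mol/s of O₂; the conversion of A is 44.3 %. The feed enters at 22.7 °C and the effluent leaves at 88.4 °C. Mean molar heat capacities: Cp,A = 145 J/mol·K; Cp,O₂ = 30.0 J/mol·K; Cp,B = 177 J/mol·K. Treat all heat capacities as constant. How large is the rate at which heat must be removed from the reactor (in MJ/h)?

Q_out = 7560 MJ/h

Extent of reaction ξ = 0.443 × 23.2 = 10.278 mol/s
Reaction term: ξ·ΔH°_rxn = 10.278 × -229 = -2353.6 kJ/s
Sensible, feed 22.7→25 °C: 8.5376 kJ/s
Outlet flows (mol/s): A 12.922, O₂ 6.4612, B 10.278
Sensible, products 25→88.4 °C: 246.42 kJ/s
Q = ΔH = -2098.6 kJ/s = -2098.6 kW
Heat removed = 7555 MJ/h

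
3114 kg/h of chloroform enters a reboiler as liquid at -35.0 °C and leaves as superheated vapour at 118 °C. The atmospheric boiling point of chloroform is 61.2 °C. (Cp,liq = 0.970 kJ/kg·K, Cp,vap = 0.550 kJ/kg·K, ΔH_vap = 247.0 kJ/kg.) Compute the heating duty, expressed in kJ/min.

liquid -35.0→61.2 °C: 93.314 kJ/kg
vaporisation at 61.2 °C: 247 kJ/kg
vapour 61.2→118 °C: 31.24 kJ/kg
Δh = 93.314 + 247 + 31.24 = 371.55 kJ/kg
Q = ṁ·Δh = 3114 kg/h × 371.55 kJ/kg = 1.157e+06 kJ/h
|Q| = 321.39 kW = 19284 kJ/min

Q = 19300 kJ/min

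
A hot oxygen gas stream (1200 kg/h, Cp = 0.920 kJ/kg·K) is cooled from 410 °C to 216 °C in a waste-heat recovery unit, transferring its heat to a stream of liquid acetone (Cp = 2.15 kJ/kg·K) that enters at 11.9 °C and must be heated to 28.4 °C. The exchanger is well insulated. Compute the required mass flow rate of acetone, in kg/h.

ṁ_c = 6040 kg/h

Heat released by hot stream: Q = 1200 × 0.920 × (410 − 216) = 214180 kJ/h
Energy balance on cold side (adiabatic exchanger): Q = ṁ_c·Cp_c·(T_c,out − T_c,in)
ṁ_c = 214180 / [2.15 × (28.4 − 11.9)] = 6037.4 kg/h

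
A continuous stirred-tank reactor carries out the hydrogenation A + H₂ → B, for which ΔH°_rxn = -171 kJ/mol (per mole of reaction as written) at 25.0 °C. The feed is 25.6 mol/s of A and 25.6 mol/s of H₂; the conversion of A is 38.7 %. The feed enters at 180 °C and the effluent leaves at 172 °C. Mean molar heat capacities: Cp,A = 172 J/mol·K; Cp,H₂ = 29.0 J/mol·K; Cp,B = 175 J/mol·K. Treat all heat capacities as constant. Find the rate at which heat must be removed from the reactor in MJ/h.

Extent of reaction ξ = 0.387 × 25.6 = 9.9072 mol/s
Reaction term: ξ·ΔH°_rxn = 9.9072 × -171 = -1694.1 kJ/s
Sensible, feed 180→25 °C: -797.57 kJ/s
Outlet flows (mol/s): A 15.693, H₂ 15.693, B 9.9072
Sensible, products 25→172 °C: 718.54 kJ/s
Q = ΔH = -1773.2 kJ/s = -1773.2 kW
Heat removed = 6383.4 MJ/h

Q_out = 6380 MJ/h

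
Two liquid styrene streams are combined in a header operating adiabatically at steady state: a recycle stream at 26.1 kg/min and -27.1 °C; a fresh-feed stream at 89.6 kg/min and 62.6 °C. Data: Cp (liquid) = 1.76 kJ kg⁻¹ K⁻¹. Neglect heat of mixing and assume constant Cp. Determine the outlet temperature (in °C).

No heat crosses the boundary, so H_out = H_in.
Σ ṁᵢCp,ᵢTᵢ = 26.1×1.76×-27.1 + 89.6×1.76×62.6 = 8626.9
Σ ṁᵢCp,ᵢ = 26.1×1.76 + 89.6×1.76 = 203.63
T_out = 8626.9 / 203.63 = 42.365 °C

T_out = 42.4 °C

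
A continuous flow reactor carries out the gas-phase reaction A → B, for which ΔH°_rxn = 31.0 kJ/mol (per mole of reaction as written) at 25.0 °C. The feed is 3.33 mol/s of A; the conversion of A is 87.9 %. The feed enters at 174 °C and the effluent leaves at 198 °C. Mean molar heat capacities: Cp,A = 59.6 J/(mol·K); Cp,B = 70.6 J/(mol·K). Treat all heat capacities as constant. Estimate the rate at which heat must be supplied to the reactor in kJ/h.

Q_in = 364000 kJ/h

Extent of reaction ξ = 0.879 × 3.33 = 2.9271 mol/s
Reaction term: ξ·ΔH°_rxn = 2.9271 × 31.0 = 90.739 kJ/s
Sensible, feed 174→25 °C: -29.572 kJ/s
Outlet flows (mol/s): A 0.40293, B 2.9271
Sensible, products 25→198 °C: 39.905 kJ/s
Q = ΔH = 101.07 kJ/s = 101.07 kW
Heat supplied = 363860 kJ/h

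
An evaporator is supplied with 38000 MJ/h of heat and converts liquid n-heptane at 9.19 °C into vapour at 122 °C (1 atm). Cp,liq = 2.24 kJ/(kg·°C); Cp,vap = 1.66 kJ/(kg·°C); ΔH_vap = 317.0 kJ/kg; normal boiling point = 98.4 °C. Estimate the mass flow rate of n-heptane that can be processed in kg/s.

Δh = 2.24×(98.4−9.19) + 317.0 + 1.66×(122−98.4) = 556.01 kJ/kg
Q = 38000 MJ/h = 10556 kJ/s = 10556 kJ/s
ṁ = Q/Δh = 10556 / 556.01 = 18.985 kg/s

ṁ = 19.0 kg/s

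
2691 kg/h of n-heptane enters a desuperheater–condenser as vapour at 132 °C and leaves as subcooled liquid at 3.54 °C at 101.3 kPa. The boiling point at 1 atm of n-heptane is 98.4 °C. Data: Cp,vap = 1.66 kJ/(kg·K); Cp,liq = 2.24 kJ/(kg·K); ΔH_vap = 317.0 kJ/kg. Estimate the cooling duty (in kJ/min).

vapour 132→98.4 °C: -55.776 kJ/kg
condensation at 98.4 °C: -317 kJ/kg
liquid 98.4→3.54 °C: -212.49 kJ/kg
Δh = -55.776 + -317 + -212.49 = -585.26 kJ/kg
Q = ṁ·Δh = 2691 kg/h × -585.26 kJ/kg = -1.5749e+06 kJ/h
|Q| = 437.48 kW = 26249 kJ/min

Q_c = 26200 kJ/min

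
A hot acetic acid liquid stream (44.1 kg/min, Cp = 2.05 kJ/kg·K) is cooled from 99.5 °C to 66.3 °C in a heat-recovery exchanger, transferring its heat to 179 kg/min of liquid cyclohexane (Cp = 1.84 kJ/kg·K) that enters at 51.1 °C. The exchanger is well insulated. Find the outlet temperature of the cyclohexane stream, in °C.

T_c,out = 60.2 °C

Heat released by hot stream: Q = 44.1 × 2.05 × (99.5 − 66.3) = 3001.4 kJ/min
Energy balance on cold side (adiabatic exchanger): Q = ṁ_c·Cp_c·(T_c,out − T_c,in)
T_c,out = 51.1 + 3001.4/(179 × 1.84) = 60.213 °C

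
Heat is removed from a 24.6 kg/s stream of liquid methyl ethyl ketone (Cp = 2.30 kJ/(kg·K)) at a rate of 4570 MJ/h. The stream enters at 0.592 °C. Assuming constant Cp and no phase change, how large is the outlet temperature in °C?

Q = 4570 MJ/h = 1269.4 kJ/s
ΔT = Q/(ṁ·Cp) = 1269.4/(24.6×2.30) = 22.436 K
T_out = 0.592 − 22.436 = -21.844 °C

T_out = -21.8 °C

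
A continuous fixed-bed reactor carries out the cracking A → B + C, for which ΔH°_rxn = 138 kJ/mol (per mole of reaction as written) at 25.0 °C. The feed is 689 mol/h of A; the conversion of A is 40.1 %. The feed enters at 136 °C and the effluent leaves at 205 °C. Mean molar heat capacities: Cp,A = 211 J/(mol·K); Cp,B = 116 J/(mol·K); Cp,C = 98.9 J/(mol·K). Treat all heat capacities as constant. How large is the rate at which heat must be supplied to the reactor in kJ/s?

Extent of reaction ξ = 0.401 × 689 = 276.29 mol/h
Reaction term: ξ·ΔH°_rxn = 276.29 × 138 = 38128 kJ/h
Sensible, feed 136→25 °C: -16137 kJ/h
Outlet flows (mol/h): A 412.71, B 276.29, C 276.29
Sensible, products 25→205 °C: 26362 kJ/h
Q = ΔH = 48353 kJ/h = 13.431 kW
Heat supplied = 13.431 kJ/s

Q_in = 13.4 kJ/s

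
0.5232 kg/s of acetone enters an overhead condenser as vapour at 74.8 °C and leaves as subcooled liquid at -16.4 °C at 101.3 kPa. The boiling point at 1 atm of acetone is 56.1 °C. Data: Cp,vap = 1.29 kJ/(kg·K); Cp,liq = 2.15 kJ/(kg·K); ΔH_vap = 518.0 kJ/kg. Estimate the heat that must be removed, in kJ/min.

Q_c = 21900 kJ/min

vapour 74.8→56.1 °C: -24.123 kJ/kg
condensation at 56.1 °C: -518 kJ/kg
liquid 56.1→-16.4 °C: -155.88 kJ/kg
Δh = -24.123 + -518 + -155.88 = -698 kJ/kg
Q = ṁ·Δh = 0.5232 kg/s × -698 kJ/kg = -365.19 kJ/s
|Q| = 365.19 kW = 21912 kJ/min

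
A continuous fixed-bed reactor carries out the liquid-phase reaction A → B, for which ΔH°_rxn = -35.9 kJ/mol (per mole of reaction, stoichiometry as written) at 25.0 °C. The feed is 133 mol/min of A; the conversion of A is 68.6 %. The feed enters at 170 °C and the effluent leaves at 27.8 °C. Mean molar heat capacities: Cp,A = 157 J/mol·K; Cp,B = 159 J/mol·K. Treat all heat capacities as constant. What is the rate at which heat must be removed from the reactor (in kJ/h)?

Extent of reaction ξ = 0.686 × 133 = 91.238 mol/min
Reaction term: ξ·ΔH°_rxn = 91.238 × -35.9 = -3275.4 kJ/min
Sensible, feed 170→25 °C: -3027.7 kJ/min
Outlet flows (mol/min): A 41.762, B 91.238
Sensible, products 25→27.8 °C: 58.978 kJ/min
Q = ΔH = -6244.2 kJ/min = -104.07 kW
Heat removed = 374650 kJ/h

Q_out = 375000 kJ/h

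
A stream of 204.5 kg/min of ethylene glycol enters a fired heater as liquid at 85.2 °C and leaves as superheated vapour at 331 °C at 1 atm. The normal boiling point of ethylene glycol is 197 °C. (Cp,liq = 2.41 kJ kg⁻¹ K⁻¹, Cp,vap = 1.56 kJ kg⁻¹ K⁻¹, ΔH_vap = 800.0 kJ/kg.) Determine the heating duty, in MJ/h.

liquid 85.2→197 °C: 269.44 kJ/kg
vaporisation at 197 °C: 800 kJ/kg
vapour 197→331 °C: 209.04 kJ/kg
Δh = 269.44 + 800 + 209.04 = 1278.5 kJ/kg
Q = ṁ·Δh = 204.5 kg/min × 1278.5 kJ/kg = 261450 kJ/min
|Q| = 4357.5 kW = 15687 MJ/h

Q = 15700 MJ/h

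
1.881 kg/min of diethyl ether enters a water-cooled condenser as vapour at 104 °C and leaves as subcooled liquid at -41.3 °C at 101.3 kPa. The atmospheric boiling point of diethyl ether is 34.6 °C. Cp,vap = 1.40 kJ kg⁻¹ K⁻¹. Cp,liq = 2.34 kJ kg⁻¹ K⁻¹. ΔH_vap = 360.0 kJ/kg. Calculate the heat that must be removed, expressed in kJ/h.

vapour 104→34.6 °C: -97.16 kJ/kg
condensation at 34.6 °C: -360 kJ/kg
liquid 34.6→-41.3 °C: -177.61 kJ/kg
Δh = -97.16 + -360 + -177.61 = -634.77 kJ/kg
Q = ṁ·Δh = 1.881 kg/min × -634.77 kJ/kg = -1194 kJ/min
|Q| = 19.9 kW = 71640 kJ/h

Q_c = 71600 kJ/h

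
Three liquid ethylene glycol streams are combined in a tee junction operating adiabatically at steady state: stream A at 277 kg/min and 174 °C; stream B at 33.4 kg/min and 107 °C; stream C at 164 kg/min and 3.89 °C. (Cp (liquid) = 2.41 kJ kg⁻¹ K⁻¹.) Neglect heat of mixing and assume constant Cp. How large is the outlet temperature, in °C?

Adiabatic, steady state ⇒ Σ ṁᵢCp,ᵢ(T_out − Tᵢ) = 0
Σ ṁᵢCp,ᵢTᵢ = 277×2.41×174 + 33.4×2.41×107 + 164×2.41×3.89 = 126310
Σ ṁᵢCp,ᵢ = 277×2.41 + 33.4×2.41 + 164×2.41 = 1143.3
T_out = 126310 / 1143.3 = 110.48 °C

T_out = 110 °C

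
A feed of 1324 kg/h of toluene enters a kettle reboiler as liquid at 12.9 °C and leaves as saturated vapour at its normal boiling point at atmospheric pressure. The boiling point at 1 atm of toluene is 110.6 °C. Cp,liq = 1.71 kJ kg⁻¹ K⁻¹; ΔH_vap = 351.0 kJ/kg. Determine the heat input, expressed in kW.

liquid 12.9→110.6 °C: 167.07 kJ/kg
vaporisation at 110.6 °C: 351 kJ/kg
Δh = 167.07 + 351 = 518.07 kJ/kg
Q = ṁ·Δh = 1324 kg/h × 518.07 kJ/kg = 685920 kJ/h
|Q| = 190.53 kW

Q = 191 kW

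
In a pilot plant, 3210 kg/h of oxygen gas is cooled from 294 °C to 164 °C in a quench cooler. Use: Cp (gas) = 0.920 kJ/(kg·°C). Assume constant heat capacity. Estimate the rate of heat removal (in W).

Q = ṁ·Cp·ΔT = 3210 × 0.920 × (164 − 294) = -383920 kJ/h
Converting: 383920 / 3600 s = 106.64 kW
Cooling duty = 106640 W

Q_c = 107000 W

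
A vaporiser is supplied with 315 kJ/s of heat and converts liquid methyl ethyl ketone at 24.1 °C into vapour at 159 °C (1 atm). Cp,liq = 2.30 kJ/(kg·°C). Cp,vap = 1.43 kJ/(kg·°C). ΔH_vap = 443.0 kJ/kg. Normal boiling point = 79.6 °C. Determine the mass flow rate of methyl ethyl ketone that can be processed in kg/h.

ṁ = 1660 kg/h

Δh = 2.30×(79.6−24.1) + 443.0 + 1.43×(159−79.6) = 684.19 kJ/kg
Q = 315 kJ/s = 315 kJ/s = 1.134e+06 kJ/h
ṁ = Q/Δh = 1.134e+06 / 684.19 = 1657.4 kg/h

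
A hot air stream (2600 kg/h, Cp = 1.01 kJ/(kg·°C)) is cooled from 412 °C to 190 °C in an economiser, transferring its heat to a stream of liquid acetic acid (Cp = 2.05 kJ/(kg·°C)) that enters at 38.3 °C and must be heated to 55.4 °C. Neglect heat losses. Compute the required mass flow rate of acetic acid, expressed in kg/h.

Heat released by hot stream: Q = 2600 × 1.01 × (412 − 190) = 582970 kJ/h
Energy balance on cold side (adiabatic exchanger): Q = ṁ_c·Cp_c·(T_c,out − T_c,in)
ṁ_c = 582970 / [2.05 × (55.4 − 38.3)] = 16630 kg/h

ṁ_c = 16600 kg/h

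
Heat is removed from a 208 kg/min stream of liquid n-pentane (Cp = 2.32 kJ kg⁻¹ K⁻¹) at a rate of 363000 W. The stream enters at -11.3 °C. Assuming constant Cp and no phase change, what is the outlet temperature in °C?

T_out = -56.4 °C

Q = 363000 W = 21780 kJ/min
ΔT = Q/(ṁ·Cp) = 21780/(208×2.32) = 45.134 K
T_out = -11.3 − 45.134 = -56.434 °C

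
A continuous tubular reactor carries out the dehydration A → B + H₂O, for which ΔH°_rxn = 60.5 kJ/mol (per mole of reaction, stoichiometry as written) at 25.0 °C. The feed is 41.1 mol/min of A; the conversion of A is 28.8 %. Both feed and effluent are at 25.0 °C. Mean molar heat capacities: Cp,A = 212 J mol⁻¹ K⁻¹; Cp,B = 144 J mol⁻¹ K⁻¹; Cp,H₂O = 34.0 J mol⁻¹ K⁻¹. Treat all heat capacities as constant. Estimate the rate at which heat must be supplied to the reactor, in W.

Extent of reaction ξ = 0.288 × 41.1 = 11.837 mol/min
Reaction term: ξ·ΔH°_rxn = 11.837 × 60.5 = 716.13 kJ/min
Q = ΔH = 716.13 kJ/min = 11.935 kW
Heat supplied = 11935 W

Q_in = 11900 W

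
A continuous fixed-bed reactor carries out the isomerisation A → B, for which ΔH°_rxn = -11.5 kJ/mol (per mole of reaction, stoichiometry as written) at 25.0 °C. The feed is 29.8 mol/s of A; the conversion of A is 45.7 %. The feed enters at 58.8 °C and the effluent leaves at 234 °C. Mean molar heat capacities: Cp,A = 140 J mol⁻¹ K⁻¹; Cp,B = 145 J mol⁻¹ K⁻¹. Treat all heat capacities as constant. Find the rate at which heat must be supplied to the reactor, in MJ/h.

Q_in = 2120 MJ/h

Extent of reaction ξ = 0.457 × 29.8 = 13.619 mol/s
Reaction term: ξ·ΔH°_rxn = 13.619 × -11.5 = -156.61 kJ/s
Sensible, feed 58.8→25 °C: -141.01 kJ/s
Outlet flows (mol/s): A 16.181, B 13.619
Sensible, products 25→234 °C: 886.18 kJ/s
Q = ΔH = 588.55 kJ/s = 588.55 kW
Heat supplied = 2118.8 MJ/h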